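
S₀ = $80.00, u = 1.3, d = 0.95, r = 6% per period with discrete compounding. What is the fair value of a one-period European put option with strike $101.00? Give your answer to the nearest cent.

$16.17

Risk-neutral probability p = (1 + 0.06 − 0.95)/(1.3 − 0.95) = 0.1100/0.3500 = 0.3143
Terminal stock prices: S_u = 104, S_d = 76
Terminal payoffs (K − S): max(-3, 0) = 0, max(25, 0) = 25
Node 0 (S = 80): V_0 = 1/1.06·[0.3143·0.0000 + 0.6857·25.0000] = 16.1725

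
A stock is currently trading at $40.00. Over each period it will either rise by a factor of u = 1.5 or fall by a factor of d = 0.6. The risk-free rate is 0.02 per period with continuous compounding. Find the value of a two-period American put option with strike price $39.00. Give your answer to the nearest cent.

$8.56

Risk-neutral probability p = (e^0.02 − 0.6)/(1.5 − 0.6) = 0.4202/0.9000 = 0.4669
Terminal stock prices: S_uu = 90, S_ud = 36, S_dd = 14.4
Terminal payoffs (K − S): max(-51, 0) = 0, max(3, 0) = 3, max(24.6, 0) = 24.6
Node u (S = 60): continuation = e^(−0.02)·[0.4669·0.0000 + 0.5331·3.0000] = 1.5677; exercise value = 0.0000 ≤ continuation, so V_u = 1.5677
Node d (S = 24): continuation = e^(−0.02)·[0.4669·3.0000 + 0.5331·24.6000] = 14.2277; exercise value = 15.0000 > continuation, so V_d = 15.0000 (exercise)
Node 0 (S = 40): continuation = e^(−0.02)·[0.4669·1.5677 + 0.5331·15.0000] = 8.5557; exercise value = 0.0000 ≤ continuation, so V_0 = 8.5557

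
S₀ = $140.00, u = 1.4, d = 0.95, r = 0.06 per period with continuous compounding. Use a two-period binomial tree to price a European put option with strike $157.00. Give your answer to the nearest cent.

Risk-neutral probability p = (e^0.06 − 0.95)/(1.4 − 0.95) = 0.1118/0.4500 = 0.2485
Terminal stock prices: S_uu = 274.4, S_ud = 186.2, S_dd = 126.3
Terminal payoffs (K − S): max(-117.4, 0) = 0, max(-29.2, 0) = 0, max(30.65, 0) = 30.65
Node u (S = 196): V_u = e^(−0.06)·[0.2485·0.0000 + 0.7515·0.0000] = 0.0000
Node d (S = 133): V_d = e^(−0.06)·[0.2485·0.0000 + 0.7515·30.6500] = 21.6914
Node 0 (S = 140): V_0 = e^(−0.06)·[0.2485·0.0000 + 0.7515·21.6914] = 15.3512

$15.35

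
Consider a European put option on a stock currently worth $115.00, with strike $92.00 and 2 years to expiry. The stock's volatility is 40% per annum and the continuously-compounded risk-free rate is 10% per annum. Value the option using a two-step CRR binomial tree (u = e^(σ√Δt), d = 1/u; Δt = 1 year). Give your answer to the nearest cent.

CRR parameters: u = e^(σ√Δt) = e^(0.4·√1) = 1.4918, d = 1/u = 0.6703
Per-period rate: rΔt = 0.1·1 = 0.1, so R = e^0.1 = 1.1052
Risk-neutral probability p = (e^0.1 − 0.6703)/(1.4918 − 0.6703) = 0.4349/0.8215 = 0.5293
Terminal stock prices: S_uu = 255.9, S_ud = 115, S_dd = 51.67
Terminal payoffs (K − S): max(-163.9, 0) = 0, max(-23, 0) = 0, max(40.33, 0) = 40.33
Node u (S = 171.6): V_u = e^(−0.1)·[0.5293·0.0000 + 0.4707·0.0000] = 0.0000
Node d (S = 77.09): V_d = e^(−0.1)·[0.5293·0.0000 + 0.4707·40.3272] = 17.1744
Node 0 (S = 115): V_0 = e^(−0.1)·[0.5293·0.0000 + 0.4707·17.1744] = 7.3141

$7.31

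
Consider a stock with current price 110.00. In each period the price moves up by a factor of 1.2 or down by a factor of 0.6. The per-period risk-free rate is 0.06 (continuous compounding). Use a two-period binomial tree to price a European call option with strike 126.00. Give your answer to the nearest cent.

Risk-neutral probability p = (e^0.06 − 0.6)/(1.2 − 0.6) = 0.4618/0.6000 = 0.7697
Terminal stock prices: S_uu = 158.4, S_ud = 79.2, S_dd = 39.6
Terminal payoffs (S − K): max(32.4, 0) = 32.4, max(-46.8, 0) = 0, max(-86.4, 0) = 0
Node u (S = 132): V_u = e^(−0.06)·[0.7697·32.4000 + 0.2303·0.0000] = 23.4868
Node d (S = 66): V_d = e^(−0.06)·[0.7697·0.0000 + 0.2303·0.0000] = 0.0000
Node 0 (S = 110): V_0 = e^(−0.06)·[0.7697·23.4868 + 0.2303·0.0000] = 17.0257

17.03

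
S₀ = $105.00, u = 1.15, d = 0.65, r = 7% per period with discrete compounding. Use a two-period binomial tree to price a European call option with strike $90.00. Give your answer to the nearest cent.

Risk-neutral probability p = (1 + 0.07 − 0.65)/(1.15 − 0.65) = 0.4200/0.5000 = 0.8400
Terminal stock prices: S_uu = 138.9, S_ud = 78.49, S_dd = 44.36
Terminal payoffs (S − K): max(48.86, 0) = 48.86, max(-11.51, 0) = 0, max(-45.64, 0) = 0
Node u (S = 120.7): V_u = 1/1.07·[0.8400·48.8625 + 0.1600·0.0000] = 38.3593
Node d (S = 68.25): V_d = 1/1.07·[0.8400·0.0000 + 0.1600·0.0000] = 0.0000
Node 0 (S = 105): V_0 = 1/1.07·[0.8400·38.3593 + 0.1600·0.0000] = 30.1139

$30.11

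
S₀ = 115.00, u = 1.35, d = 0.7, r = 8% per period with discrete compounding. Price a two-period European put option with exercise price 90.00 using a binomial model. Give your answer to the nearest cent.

Risk-neutral probability p = (1 + 0.08 − 0.7)/(1.35 − 0.7) = 0.3800/0.6500 = 0.5846
Terminal stock prices: S_uu = 209.6, S_ud = 108.7, S_dd = 56.35
Terminal payoffs (K − S): max(-119.6, 0) = 0, max(-18.67, 0) = 0, max(33.65, 0) = 33.65
Node u (S = 155.2): V_u = 1/1.08·[0.5846·0.0000 + 0.4154·0.0000] = 0.0000
Node d (S = 80.5): V_d = 1/1.08·[0.5846·0.0000 + 0.4154·33.6500] = 12.9423
Node 0 (S = 115): V_0 = 1/1.08·[0.5846·0.0000 + 0.4154·12.9423] = 4.9778

4.98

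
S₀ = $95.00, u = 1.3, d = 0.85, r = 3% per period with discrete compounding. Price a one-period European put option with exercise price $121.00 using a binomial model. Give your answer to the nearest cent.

Risk-neutral probability p = (1 + 0.03 − 0.85)/(1.3 − 0.85) = 0.1800/0.4500 = 0.4000
Terminal stock prices: S_u = 123.5, S_d = 80.75
Terminal payoffs (K − S): max(-2.5, 0) = 0, max(40.25, 0) = 40.25
Node 0 (S = 95): V_0 = 1/1.03·[0.4000·0.0000 + 0.6000·40.2500] = 23.4466

$23.45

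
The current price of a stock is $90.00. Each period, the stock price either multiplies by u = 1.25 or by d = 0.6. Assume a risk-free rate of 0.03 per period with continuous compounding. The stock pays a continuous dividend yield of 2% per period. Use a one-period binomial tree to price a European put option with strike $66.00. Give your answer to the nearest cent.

Per-period risk-free factor R = e^0.03 = 1.0305; dividend-adjusted growth = e^(0.03−0.02) = 1.0101.
Risk-neutral probability p = (1.0101 − 0.6)/(1.25 − 0.6) = 0.4101/0.6500 = 0.6308
Terminal stock prices: S_u = 112.5, S_d = 54
Terminal payoffs (K − S): max(-46.5, 0) = 0, max(12, 0) = 12
Node 0 (S = 90): V_0 = e^(−0.03)·[0.6308·0.0000 + 0.3692·12.0000] = 4.2989

$4.30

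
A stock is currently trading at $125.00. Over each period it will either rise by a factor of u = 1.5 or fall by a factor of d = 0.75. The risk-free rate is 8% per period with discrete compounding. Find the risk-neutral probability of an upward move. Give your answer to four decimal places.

Risk-neutral probability p = (1 + 0.08 − 0.75)/(1.5 − 0.75) = 0.3300/0.7500 = 0.4400

p = 0.4400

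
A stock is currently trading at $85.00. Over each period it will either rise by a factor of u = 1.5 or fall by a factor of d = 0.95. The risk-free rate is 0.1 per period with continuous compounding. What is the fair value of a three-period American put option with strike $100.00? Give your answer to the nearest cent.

$15.00

Risk-neutral probability p = (e^0.1 − 0.95)/(1.5 − 0.95) = 0.1552/0.5500 = 0.2821
Terminal stock prices: S_uuu = 286.9, S_uud = 181.7, S_udd = 115.1, S_ddd = 72.88
Terminal payoffs (K − S): max(-186.9, 0) = 0, max(-81.69, 0) = 0, max(-15.07, 0) = 0, max(27.12, 0) = 27.12
Node uu (S = 191.2): continuation = e^(−0.1)·[0.2821·0.0000 + 0.7179·0.0000] = 0.0000; exercise value = 0.0000 ≤ continuation, so V_uu = 0.0000
Node ud (S = 121.1): continuation = e^(−0.1)·[0.2821·0.0000 + 0.7179·0.0000] = 0.0000; exercise value = 0.0000 ≤ continuation, so V_ud = 0.0000
Node dd (S = 76.71): continuation = e^(−0.1)·[0.2821·0.0000 + 0.7179·27.1231] = 17.6180; exercise value = 23.2875 > continuation, so V_dd = 23.2875 (exercise)
Node u (S = 127.5): continuation = e^(−0.1)·[0.2821·0.0000 + 0.7179·0.0000] = 0.0000; exercise value = 0.0000 ≤ continuation, so V_u = 0.0000
Node d (S = 80.75): continuation = e^(−0.1)·[0.2821·0.0000 + 0.7179·23.2875] = 15.1265; exercise value = 19.2500 > continuation, so V_d = 19.2500 (exercise)
Node 0 (S = 85): continuation = e^(−0.1)·[0.2821·0.0000 + 0.7179·19.2500] = 12.5040; exercise value = 15.0000 > continuation, so V_0 = 15.0000 (exercise)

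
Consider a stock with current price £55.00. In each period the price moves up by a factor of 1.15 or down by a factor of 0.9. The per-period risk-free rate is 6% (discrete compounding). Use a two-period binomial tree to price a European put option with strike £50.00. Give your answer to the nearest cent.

£0.63

Risk-neutral probability p = (1 + 0.06 − 0.9)/(1.15 − 0.9) = 0.1600/0.2500 = 0.6400
Terminal stock prices: S_uu = 72.74, S_ud = 56.92, S_dd = 44.55
Terminal payoffs (K − S): max(-22.74, 0) = 0, max(-6.925, 0) = 0, max(5.45, 0) = 5.45
Node u (S = 63.25): V_u = 1/1.06·[0.6400·0.0000 + 0.3600·0.0000] = 0.0000
Node d (S = 49.5): V_d = 1/1.06·[0.6400·0.0000 + 0.3600·5.4500] = 1.8509
Node 0 (S = 55): V_0 = 1/1.06·[0.6400·0.0000 + 0.3600·1.8509] = 0.6286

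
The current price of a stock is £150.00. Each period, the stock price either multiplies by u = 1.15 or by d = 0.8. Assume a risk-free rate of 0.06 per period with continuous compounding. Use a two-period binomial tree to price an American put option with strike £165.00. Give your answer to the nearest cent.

£15.19

Risk-neutral probability p = (e^0.06 − 0.8)/(1.15 − 0.8) = 0.2618/0.3500 = 0.7481
Terminal stock prices: S_uu = 198.4, S_ud = 138, S_dd = 96
Terminal payoffs (K − S): max(-33.37, 0) = 0, max(27, 0) = 27, max(69, 0) = 69
Node u (S = 172.5): continuation = e^(−0.06)·[0.7481·0.0000 + 0.2519·27.0000] = 6.4051; exercise value = 0.0000 ≤ continuation, so V_u = 6.4051
Node d (S = 120): continuation = e^(−0.06)·[0.7481·27.0000 + 0.2519·69.0000] = 35.3911; exercise value = 45.0000 > continuation, so V_d = 45.0000 (exercise)
Node 0 (S = 150): continuation = e^(−0.06)·[0.7481·6.4051 + 0.2519·45.0000] = 15.1878; exercise value = 15.0000 ≤ continuation, so V_0 = 15.1878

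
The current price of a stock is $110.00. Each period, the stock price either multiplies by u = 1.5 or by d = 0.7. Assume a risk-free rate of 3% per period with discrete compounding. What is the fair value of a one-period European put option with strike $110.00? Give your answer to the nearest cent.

$18.82

Risk-neutral probability p = (1 + 0.03 − 0.7)/(1.5 − 0.7) = 0.3300/0.8000 = 0.4125
Terminal stock prices: S_u = 165, S_d = 77
Terminal payoffs (K − S): max(-55, 0) = 0, max(33, 0) = 33
Node 0 (S = 110): V_0 = 1/1.03·[0.4125·0.0000 + 0.5875·33.0000] = 18.8228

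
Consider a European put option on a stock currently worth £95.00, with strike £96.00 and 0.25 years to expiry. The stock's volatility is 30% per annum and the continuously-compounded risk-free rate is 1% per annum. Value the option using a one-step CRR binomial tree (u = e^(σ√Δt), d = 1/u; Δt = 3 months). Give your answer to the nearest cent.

£7.51

CRR parameters: u = e^(σ√Δt) = e^(0.3·√0.25) = 1.1618, d = 1/u = 0.8607
Per-period rate: rΔt = 0.01·0.25 = 0.0025, so R = e^0.0025 = 1.0025
Risk-neutral probability p = (e^0.0025 − 0.8607)/(1.1618 − 0.8607) = 0.1418/0.3011 = 0.4709
Terminal stock prices: S_u = 110.4, S_d = 81.77
Terminal payoffs (K − S): max(-14.37, 0) = 0, max(14.23, 0) = 14.23
Node 0 (S = 95): V_0 = e^(−0.0025)·[0.4709·0.0000 + 0.5291·14.2327] = 7.5120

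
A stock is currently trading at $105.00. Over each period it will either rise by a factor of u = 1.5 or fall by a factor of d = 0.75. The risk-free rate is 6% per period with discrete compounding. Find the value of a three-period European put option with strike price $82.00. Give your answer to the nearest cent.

$6.39

Risk-neutral probability p = (1 + 0.06 − 0.75)/(1.5 − 0.75) = 0.3100/0.7500 = 0.4133
Terminal stock prices: S_uuu = 354.4, S_uud = 177.2, S_udd = 88.59, S_ddd = 44.3
Terminal payoffs (K − S): max(-272.4, 0) = 0, max(-95.19, 0) = 0, max(-6.594, 0) = 0, max(37.7, 0) = 37.7
Node uu (S = 236.2): V_uu = 1/1.06·[0.4133·0.0000 + 0.5867·0.0000] = 0.0000
Node ud (S = 118.1): V_ud = 1/1.06·[0.4133·0.0000 + 0.5867·0.0000] = 0.0000
Node dd (S = 59.06): V_dd = 1/1.06·[0.4133·0.0000 + 0.5867·37.7031] = 20.8671
Node u (S = 157.5): V_u = 1/1.06·[0.4133·0.0000 + 0.5867·0.0000] = 0.0000
Node d (S = 78.75): V_d = 1/1.06·[0.4133·0.0000 + 0.5867·20.8671] = 11.5491
Node 0 (S = 105): V_0 = 1/1.06·[0.4133·0.0000 + 0.5867·11.5491] = 6.3920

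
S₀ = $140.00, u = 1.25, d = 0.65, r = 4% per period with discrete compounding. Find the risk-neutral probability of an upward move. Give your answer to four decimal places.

p = 0.6500

Risk-neutral probability p = (1 + 0.04 − 0.65)/(1.25 − 0.65) = 0.3900/0.6000 = 0.6500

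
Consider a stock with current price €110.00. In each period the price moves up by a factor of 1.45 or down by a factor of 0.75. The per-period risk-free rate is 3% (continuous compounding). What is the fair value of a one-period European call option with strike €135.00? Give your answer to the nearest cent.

€9.53

Risk-neutral probability p = (e^0.03 − 0.75)/(1.45 − 0.75) = 0.2805/0.7000 = 0.4006
Terminal stock prices: S_u = 159.5, S_d = 82.5
Terminal payoffs (S − K): max(24.5, 0) = 24.5, max(-52.5, 0) = 0
Node 0 (S = 110): V_0 = e^(−0.03)·[0.4006·24.5000 + 0.5994·0.0000] = 9.5258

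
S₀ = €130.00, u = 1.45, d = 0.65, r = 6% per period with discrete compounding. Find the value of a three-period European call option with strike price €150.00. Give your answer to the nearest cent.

Risk-neutral probability p = (1 + 0.06 − 0.65)/(1.45 − 0.65) = 0.4100/0.8000 = 0.5125
Terminal stock prices: S_uuu = 396.3, S_uud = 177.7, S_udd = 79.64, S_ddd = 35.7
Terminal payoffs (S − K): max(246.3, 0) = 246.3, max(27.66, 0) = 27.66, max(-70.36, 0) = 0, max(-114.3, 0) = 0
Node uu (S = 273.3): V_uu = 1/1.06·[0.5125·246.3212 + 0.4875·27.6612] = 131.8156
Node ud (S = 122.5): V_ud = 1/1.06·[0.5125·27.6612 + 0.4875·0.0000] = 13.3740
Node dd (S = 54.93): V_dd = 1/1.06·[0.5125·0.0000 + 0.4875·0.0000] = 0.0000
Node u (S = 188.5): V_u = 1/1.06·[0.5125·131.8156 + 0.4875·13.3740] = 69.8823
Node d (S = 84.5): V_d = 1/1.06·[0.5125·13.3740 + 0.4875·0.0000] = 6.4662
Node 0 (S = 130): V_0 = 1/1.06·[0.5125·69.8823 + 0.4875·6.4662] = 36.7613

€36.76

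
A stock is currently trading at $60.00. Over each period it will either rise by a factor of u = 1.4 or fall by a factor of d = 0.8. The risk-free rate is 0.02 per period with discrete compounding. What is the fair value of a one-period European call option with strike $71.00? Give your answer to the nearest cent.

Risk-neutral probability p = (1 + 0.02 − 0.8)/(1.4 − 0.8) = 0.2200/0.6000 = 0.3667
Terminal stock prices: S_u = 84, S_d = 48
Terminal payoffs (S − K): max(13, 0) = 13, max(-23, 0) = 0
Node 0 (S = 60): V_0 = 1/1.02·[0.3667·13.0000 + 0.6333·0.0000] = 4.6732

$4.67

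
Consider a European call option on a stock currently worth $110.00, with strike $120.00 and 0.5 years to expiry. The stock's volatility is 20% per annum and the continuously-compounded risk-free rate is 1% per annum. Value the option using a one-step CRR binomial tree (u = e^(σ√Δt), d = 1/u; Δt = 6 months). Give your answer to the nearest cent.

$3.22

CRR parameters: u = e^(σ√Δt) = e^(0.2·√0.5) = 1.1519, d = 1/u = 0.8681
Per-period rate: rΔt = 0.01·0.5 = 0.005, so R = e^0.005 = 1.0050
Risk-neutral probability p = (e^0.005 − 0.8681)/(1.1519 − 0.8681) = 0.1369/0.2838 = 0.4824
Terminal stock prices: S_u = 126.7, S_d = 95.49
Terminal payoffs (S − K): max(6.71, 0) = 6.71, max(-24.51, 0) = 0
Node 0 (S = 110): V_0 = e^(−0.005)·[0.4824·6.7101 + 0.5176·0.0000] = 3.2206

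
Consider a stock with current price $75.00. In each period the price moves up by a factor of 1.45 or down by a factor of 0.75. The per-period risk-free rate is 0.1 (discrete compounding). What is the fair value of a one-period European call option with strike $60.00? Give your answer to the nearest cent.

$22.16

Risk-neutral probability p = (1 + 0.1 − 0.75)/(1.45 − 0.75) = 0.3500/0.7000 = 0.5000
Terminal stock prices: S_u = 108.8, S_d = 56.25
Terminal payoffs (S − K): max(48.75, 0) = 48.75, max(-3.75, 0) = 0
Node 0 (S = 75): V_0 = 1/1.1·[0.5000·48.7500 + 0.5000·0.0000] = 22.1591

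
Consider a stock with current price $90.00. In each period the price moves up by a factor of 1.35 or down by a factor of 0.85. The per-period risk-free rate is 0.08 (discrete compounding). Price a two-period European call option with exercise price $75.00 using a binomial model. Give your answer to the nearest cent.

$28.19

Risk-neutral probability p = (1 + 0.08 − 0.85)/(1.35 − 0.85) = 0.2300/0.5000 = 0.4600
Terminal stock prices: S_uu = 164, S_ud = 103.3, S_dd = 65.02
Terminal payoffs (S − K): max(89.03, 0) = 89.03, max(28.28, 0) = 28.28, max(-9.975, 0) = 0
Node u (S = 121.5): V_u = 1/1.08·[0.4600·89.0250 + 0.5400·28.2750] = 52.0556
Node d (S = 76.5): V_d = 1/1.08·[0.4600·28.2750 + 0.5400·0.0000] = 12.0431
Node 0 (S = 90): V_0 = 1/1.08·[0.4600·52.0556 + 0.5400·12.0431] = 28.1933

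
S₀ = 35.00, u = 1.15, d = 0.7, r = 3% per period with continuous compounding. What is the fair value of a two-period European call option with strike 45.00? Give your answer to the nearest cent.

0.65

Risk-neutral probability p = (e^0.03 − 0.7)/(1.15 − 0.7) = 0.3305/0.4500 = 0.7343
Terminal stock prices: S_uu = 46.29, S_ud = 28.17, S_dd = 17.15
Terminal payoffs (S − K): max(1.287, 0) = 1.287, max(-16.83, 0) = 0, max(-27.85, 0) = 0
Node u (S = 40.25): V_u = e^(−0.03)·[0.7343·1.2875 + 0.2657·0.0000] = 0.9175
Node d (S = 24.5): V_d = e^(−0.03)·[0.7343·0.0000 + 0.2657·0.0000] = 0.0000
Node 0 (S = 35): V_0 = e^(−0.03)·[0.7343·0.9175 + 0.2657·0.0000] = 0.6539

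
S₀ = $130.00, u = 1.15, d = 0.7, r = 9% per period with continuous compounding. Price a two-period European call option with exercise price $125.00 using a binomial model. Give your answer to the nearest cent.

$30.07

Risk-neutral probability p = (e^0.09 − 0.7)/(1.15 − 0.7) = 0.3942/0.4500 = 0.8759
Terminal stock prices: S_uu = 171.9, S_ud = 104.6, S_dd = 63.7
Terminal payoffs (S − K): max(46.92, 0) = 46.92, max(-20.35, 0) = 0, max(-61.3, 0) = 0
Node u (S = 149.5): V_u = e^(−0.09)·[0.8759·46.9250 + 0.1241·0.0000] = 37.5659
Node d (S = 91): V_d = e^(−0.09)·[0.8759·0.0000 + 0.1241·0.0000] = 0.0000
Node 0 (S = 130): V_0 = e^(−0.09)·[0.8759·37.5659 + 0.1241·0.0000] = 30.0734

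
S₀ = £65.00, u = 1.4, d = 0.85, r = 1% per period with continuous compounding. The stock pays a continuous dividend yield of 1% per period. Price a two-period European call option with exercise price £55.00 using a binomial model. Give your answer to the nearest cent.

Per-period risk-free factor R = e^0.01 = 1.0101; dividend-adjusted growth = e^(0.01−0.01) = 1.0000.
Risk-neutral probability p = (1.0000 − 0.85)/(1.4 − 0.85) = 0.1500/0.5500 = 0.2727
Terminal stock prices: S_uu = 127.4, S_ud = 77.35, S_dd = 46.96
Terminal payoffs (S − K): max(72.4, 0) = 72.4, max(22.35, 0) = 22.35, max(-8.038, 0) = 0
Node u (S = 91): V_u = e^(−0.01)·[0.2727·72.4000 + 0.7273·22.3500] = 35.6418
Node d (S = 55.25): V_d = e^(−0.01)·[0.2727·22.3500 + 0.7273·0.0000] = 6.0348
Node 0 (S = 65): V_0 = e^(−0.01)·[0.2727·35.6418 + 0.7273·6.0348] = 13.9690

£13.97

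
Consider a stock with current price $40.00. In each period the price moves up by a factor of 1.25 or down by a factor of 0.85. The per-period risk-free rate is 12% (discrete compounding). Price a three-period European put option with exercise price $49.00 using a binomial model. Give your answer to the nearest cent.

Risk-neutral probability p = (1 + 0.12 − 0.85)/(1.25 − 0.85) = 0.2700/0.4000 = 0.6750
Terminal stock prices: S_uuu = 78.12, S_uud = 53.12, S_udd = 36.12, S_ddd = 24.56
Terminal payoffs (K − S): max(-29.12, 0) = 0, max(-4.125, 0) = 0, max(12.88, 0) = 12.88, max(24.44, 0) = 24.44
Node uu (S = 62.5): V_uu = 1/1.12·[0.6750·0.0000 + 0.3250·0.0000] = 0.0000
Node ud (S = 42.5): V_ud = 1/1.12·[0.6750·0.0000 + 0.3250·12.8750] = 3.7360
Node dd (S = 28.9): V_dd = 1/1.12·[0.6750·12.8750 + 0.3250·24.4350] = 14.8500
Node u (S = 50): V_u = 1/1.12·[0.6750·0.0000 + 0.3250·3.7360] = 1.0841
Node d (S = 34): V_d = 1/1.12·[0.6750·3.7360 + 0.3250·14.8500] = 6.5608
Node 0 (S = 40): V_0 = 1/1.12·[0.6750·1.0841 + 0.3250·6.5608] = 2.5572

$2.56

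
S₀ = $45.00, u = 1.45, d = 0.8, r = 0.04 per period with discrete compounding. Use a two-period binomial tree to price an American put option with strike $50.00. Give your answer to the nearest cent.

$8.49

Risk-neutral probability p = (1 + 0.04 − 0.8)/(1.45 − 0.8) = 0.2400/0.6500 = 0.3692
Terminal stock prices: S_uu = 94.61, S_ud = 52.2, S_dd = 28.8
Terminal payoffs (K − S): max(-44.61, 0) = 0, max(-2.2, 0) = 0, max(21.2, 0) = 21.2
Node u (S = 65.25): continuation = 1/1.04·[0.3692·0.0000 + 0.6308·0.0000] = 0.0000; exercise value = 0.0000 ≤ continuation, so V_u = 0.0000
Node d (S = 36): continuation = 1/1.04·[0.3692·0.0000 + 0.6308·21.2000] = 12.8580; exercise value = 14.0000 > continuation, so V_d = 14.0000 (exercise)
Node 0 (S = 45): continuation = 1/1.04·[0.3692·0.0000 + 0.6308·14.0000] = 8.4911; exercise value = 5.0000 ≤ continuation, so V_0 = 8.4911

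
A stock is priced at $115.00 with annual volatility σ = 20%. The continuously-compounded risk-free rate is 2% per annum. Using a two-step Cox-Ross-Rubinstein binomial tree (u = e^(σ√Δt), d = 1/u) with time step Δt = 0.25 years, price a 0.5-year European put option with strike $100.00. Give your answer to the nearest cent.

CRR parameters: u = e^(σ√Δt) = e^(0.2·√0.25) = 1.1052, d = 1/u = 0.9048
Per-period rate: rΔt = 0.02·0.25 = 0.005, so R = e^0.005 = 1.0050
Risk-neutral probability p = (e^0.005 − 0.9048)/(1.1052 − 0.9048) = 0.1002/0.2003 = 0.5000
Terminal stock prices: S_uu = 140.5, S_ud = 115, S_dd = 94.15
Terminal payoffs (K − S): max(-40.46, 0) = 0, max(-15, 0) = 0, max(5.846, 0) = 5.846
Node u (S = 127.1): V_u = e^(−0.005)·[0.5000·0.0000 + 0.5000·0.0000] = 0.0000
Node d (S = 104.1): V_d = e^(−0.005)·[0.5000·0.0000 + 0.5000·5.8460] = 2.9082
Node 0 (S = 115): V_0 = e^(−0.005)·[0.5000·0.0000 + 0.5000·2.9082] = 1.4467

$1.45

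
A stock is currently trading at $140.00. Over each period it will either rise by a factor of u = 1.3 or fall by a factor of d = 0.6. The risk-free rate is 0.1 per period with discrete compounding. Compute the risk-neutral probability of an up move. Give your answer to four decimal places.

Risk-neutral probability p = (1 + 0.1 − 0.6)/(1.3 − 0.6) = 0.5000/0.7000 = 0.7143

p = 0.7143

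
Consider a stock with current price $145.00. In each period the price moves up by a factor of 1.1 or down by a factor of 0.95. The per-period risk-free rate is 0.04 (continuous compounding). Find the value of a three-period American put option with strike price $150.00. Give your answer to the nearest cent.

$5.15

Risk-neutral probability p = (e^0.04 − 0.95)/(1.1 − 0.95) = 0.0908/0.1500 = 0.6054
Terminal stock prices: S_uuu = 193, S_uud = 166.7, S_udd = 143.9, S_ddd = 124.3
Terminal payoffs (K − S): max(-43, 0) = 0, max(-16.68, 0) = 0, max(6.051, 0) = 6.051, max(25.68, 0) = 25.68
Node uu (S = 175.5): continuation = e^(−0.04)·[0.6054·0.0000 + 0.3946·0.0000] = 0.0000; exercise value = 0.0000 ≤ continuation, so V_uu = 0.0000
Node ud (S = 151.5): continuation = e^(−0.04)·[0.6054·0.0000 + 0.3946·6.0513] = 2.2942; exercise value = 0.0000 ≤ continuation, so V_ud = 2.2942
Node dd (S = 130.9): continuation = e^(−0.04)·[0.6054·6.0513 + 0.3946·25.6806] = 13.2559; exercise value = 19.1375 > continuation, so V_dd = 19.1375 (exercise)
Node u (S = 159.5): continuation = e^(−0.04)·[0.6054·0.0000 + 0.3946·2.2942] = 0.8698; exercise value = 0.0000 ≤ continuation, so V_u = 0.8698
Node d (S = 137.8): continuation = e^(−0.04)·[0.6054·2.2942 + 0.3946·19.1375] = 8.5899; exercise value = 12.2500 > continuation, so V_d = 12.2500 (exercise)
Node 0 (S = 145): continuation = e^(−0.04)·[0.6054·0.8698 + 0.3946·12.2500] = 5.1502; exercise value = 5.0000 ≤ continuation, so V_0 = 5.1502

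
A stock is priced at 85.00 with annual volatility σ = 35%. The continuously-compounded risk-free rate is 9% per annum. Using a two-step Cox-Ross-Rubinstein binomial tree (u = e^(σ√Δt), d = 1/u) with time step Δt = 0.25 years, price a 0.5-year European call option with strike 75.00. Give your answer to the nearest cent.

16.61

CRR parameters: u = e^(σ√Δt) = e^(0.35·√0.25) = 1.1912, d = 1/u = 0.8395
Per-period rate: rΔt = 0.09·0.25 = 0.0225, so R = e^0.0225 = 1.0228
Risk-neutral probability p = (e^0.0225 − 0.8395)/(1.1912 − 0.8395) = 0.1833/0.3518 = 0.5210
Terminal stock prices: S_uu = 120.6, S_ud = 85, S_dd = 59.9
Terminal payoffs (S − K): max(45.62, 0) = 45.62, max(10, 0) = 10, max(-15.1, 0) = 0
Node u (S = 101.3): V_u = e^(−0.0225)·[0.5210·45.6207 + 0.4790·10.0000] = 27.9246
Node d (S = 71.35): V_d = e^(−0.0225)·[0.5210·10.0000 + 0.4790·0.0000] = 5.0945
Node 0 (S = 85): V_0 = e^(−0.0225)·[0.5210·27.9246 + 0.4790·5.0945] = 16.6120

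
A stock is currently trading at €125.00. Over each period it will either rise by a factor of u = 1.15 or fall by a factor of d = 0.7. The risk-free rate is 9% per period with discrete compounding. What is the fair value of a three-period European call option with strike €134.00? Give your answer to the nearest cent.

Risk-neutral probability p = (1 + 0.09 − 0.7)/(1.15 − 0.7) = 0.3900/0.4500 = 0.8667
Terminal stock prices: S_uuu = 190.1, S_uud = 115.7, S_udd = 70.44, S_ddd = 42.87
Terminal payoffs (S − K): max(56.11, 0) = 56.11, max(-18.28, 0) = 0, max(-63.56, 0) = 0, max(-91.12, 0) = 0
Node uu (S = 165.3): V_uu = 1/1.09·[0.8667·56.1094 + 0.1333·0.0000] = 44.6130
Node ud (S = 100.6): V_ud = 1/1.09·[0.8667·0.0000 + 0.1333·0.0000] = 0.0000
Node dd (S = 61.25): V_dd = 1/1.09·[0.8667·0.0000 + 0.1333·0.0000] = 0.0000
Node u (S = 143.8): V_u = 1/1.09·[0.8667·44.6130 + 0.1333·0.0000] = 35.4721
Node d (S = 87.5): V_d = 1/1.09·[0.8667·0.0000 + 0.1333·0.0000] = 0.0000
Node 0 (S = 125): V_0 = 1/1.09·[0.8667·35.4721 + 0.1333·0.0000] = 28.2041

€28.20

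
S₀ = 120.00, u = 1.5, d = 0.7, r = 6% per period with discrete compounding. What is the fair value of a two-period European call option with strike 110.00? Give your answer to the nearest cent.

35.88

Risk-neutral probability p = (1 + 0.06 − 0.7)/(1.5 − 0.7) = 0.3600/0.8000 = 0.4500
Terminal stock prices: S_uu = 270, S_ud = 126, S_dd = 58.8
Terminal payoffs (S − K): max(160, 0) = 160, max(16, 0) = 16, max(-51.2, 0) = 0
Node u (S = 180): V_u = 1/1.06·[0.4500·160.0000 + 0.5500·16.0000] = 76.2264
Node d (S = 84): V_d = 1/1.06·[0.4500·16.0000 + 0.5500·0.0000] = 6.7925
Node 0 (S = 120): V_0 = 1/1.06·[0.4500·76.2264 + 0.5500·6.7925] = 35.8847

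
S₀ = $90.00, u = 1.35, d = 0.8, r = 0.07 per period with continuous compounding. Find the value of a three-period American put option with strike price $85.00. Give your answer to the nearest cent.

Risk-neutral probability p = (e^0.07 − 0.8)/(1.35 − 0.8) = 0.2725/0.5500 = 0.4955
Terminal stock prices: S_uuu = 221.4, S_uud = 131.2, S_udd = 77.76, S_ddd = 46.08
Terminal payoffs (K − S): max(-136.4, 0) = 0, max(-46.22, 0) = 0, max(7.24, 0) = 7.24, max(38.92, 0) = 38.92
Node uu (S = 164): continuation = e^(−0.07)·[0.4955·0.0000 + 0.5045·0.0000] = 0.0000; exercise value = 0.0000 ≤ continuation, so V_uu = 0.0000
Node ud (S = 97.2): continuation = e^(−0.07)·[0.4955·0.0000 + 0.5045·7.2400] = 3.4058; exercise value = 0.0000 ≤ continuation, so V_ud = 3.4058
Node dd (S = 57.6): continuation = e^(−0.07)·[0.4955·7.2400 + 0.5045·38.9200] = 21.6535; exercise value = 27.4000 > continuation, so V_dd = 27.4000 (exercise)
Node u (S = 121.5): continuation = e^(−0.07)·[0.4955·0.0000 + 0.5045·3.4058] = 1.6022; exercise value = 0.0000 ≤ continuation, so V_u = 1.6022
Node d (S = 72): continuation = e^(−0.07)·[0.4955·3.4058 + 0.5045·27.4000] = 14.4629; exercise value = 13.0000 ≤ continuation, so V_d = 14.4629
Node 0 (S = 90): continuation = e^(−0.07)·[0.4955·1.6022 + 0.5045·14.4629] = 7.5438; exercise value = 0.0000 ≤ continuation, so V_0 = 7.5438

$7.54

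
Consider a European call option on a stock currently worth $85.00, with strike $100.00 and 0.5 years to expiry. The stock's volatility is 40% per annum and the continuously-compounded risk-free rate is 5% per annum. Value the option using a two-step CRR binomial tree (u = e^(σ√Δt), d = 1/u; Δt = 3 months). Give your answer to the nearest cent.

CRR parameters: u = e^(σ√Δt) = e^(0.4·√0.25) = 1.2214, d = 1/u = 0.8187
Per-period rate: rΔt = 0.05·0.25 = 0.0125, so R = e^0.0125 = 1.0126
Risk-neutral probability p = (e^0.0125 − 0.8187)/(1.2214 − 0.8187) = 0.1938/0.4027 = 0.4814
Terminal stock prices: S_uu = 126.8, S_ud = 85, S_dd = 56.98
Terminal payoffs (S − K): max(26.81, 0) = 26.81, max(-15, 0) = 0, max(-43.02, 0) = 0
Node u (S = 103.8): V_u = e^(−0.0125)·[0.4814·26.8051 + 0.5186·0.0000] = 12.7438
Node d (S = 69.59): V_d = e^(−0.0125)·[0.4814·0.0000 + 0.5186·0.0000] = 0.0000
Node 0 (S = 85): V_0 = e^(−0.0125)·[0.4814·12.7438 + 0.5186·0.0000] = 6.0587

$6.06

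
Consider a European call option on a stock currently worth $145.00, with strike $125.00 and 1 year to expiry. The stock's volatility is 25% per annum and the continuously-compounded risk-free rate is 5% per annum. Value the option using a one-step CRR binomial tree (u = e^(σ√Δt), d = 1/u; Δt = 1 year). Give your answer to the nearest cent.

$31.39

CRR parameters: u = e^(σ√Δt) = e^(0.25·√1) = 1.2840, d = 1/u = 0.7788
Per-period rate: rΔt = 0.05·1 = 0.05, so R = e^0.05 = 1.0513
Risk-neutral probability p = (e^0.05 − 0.7788)/(1.2840 − 0.7788) = 0.2725/0.5052 = 0.5393
Terminal stock prices: S_u = 186.2, S_d = 112.9
Terminal payoffs (S − K): max(61.18, 0) = 61.18, max(-12.07, 0) = 0
Node 0 (S = 145): V_0 = e^(−0.05)·[0.5393·61.1837 + 0.4607·0.0000] = 31.3874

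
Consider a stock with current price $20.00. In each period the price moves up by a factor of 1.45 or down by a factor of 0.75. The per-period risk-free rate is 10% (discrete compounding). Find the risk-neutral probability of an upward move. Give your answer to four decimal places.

p = 0.5000

Risk-neutral probability p = (1 + 0.1 − 0.75)/(1.45 − 0.75) = 0.3500/0.7000 = 0.5000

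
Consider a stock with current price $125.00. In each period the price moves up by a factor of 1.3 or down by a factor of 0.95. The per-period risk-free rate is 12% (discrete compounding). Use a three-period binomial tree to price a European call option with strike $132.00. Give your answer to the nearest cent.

$33.45

Risk-neutral probability p = (1 + 0.12 − 0.95)/(1.3 − 0.95) = 0.1700/0.3500 = 0.4857
Terminal stock prices: S_uuu = 274.6, S_uud = 200.7, S_udd = 146.7, S_ddd = 107.2
Terminal payoffs (S − K): max(142.6, 0) = 142.6, max(68.69, 0) = 68.69, max(14.66, 0) = 14.66, max(-24.83, 0) = 0
Node uu (S = 211.3): V_uu = 1/1.12·[0.4857·142.6250 + 0.5143·68.6875] = 93.3929
Node ud (S = 154.4): V_ud = 1/1.12·[0.4857·68.6875 + 0.5143·14.6562] = 36.5179
Node dd (S = 112.8): V_dd = 1/1.12·[0.4857·14.6562 + 0.5143·0.0000] = 6.3560
Node u (S = 162.5): V_u = 1/1.12·[0.4857·93.3929 + 0.5143·36.5179] = 57.2704
Node d (S = 118.8): V_d = 1/1.12·[0.4857·36.5179 + 0.5143·6.3560] = 18.7554
Node 0 (S = 125): V_0 = 1/1.12·[0.4857·57.2704 + 0.5143·18.7554] = 33.4488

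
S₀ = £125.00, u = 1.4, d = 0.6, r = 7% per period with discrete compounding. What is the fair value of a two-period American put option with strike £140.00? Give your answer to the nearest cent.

Risk-neutral probability p = (1 + 0.07 − 0.6)/(1.4 − 0.6) = 0.4700/0.8000 = 0.5875
Terminal stock prices: S_uu = 245, S_ud = 105, S_dd = 45
Terminal payoffs (K − S): max(-105, 0) = 0, max(35, 0) = 35, max(95, 0) = 95
Node u (S = 175): continuation = 1/1.07·[0.5875·0.0000 + 0.4125·35.0000] = 13.4930; exercise value = 0.0000 ≤ continuation, so V_u = 13.4930
Node d (S = 75): continuation = 1/1.07·[0.5875·35.0000 + 0.4125·95.0000] = 55.8411; exercise value = 65.0000 > continuation, so V_d = 65.0000 (exercise)
Node 0 (S = 125): continuation = 1/1.07·[0.5875·13.4930 + 0.4125·65.0000] = 32.4669; exercise value = 15.0000 ≤ continuation, so V_0 = 32.4669

£32.47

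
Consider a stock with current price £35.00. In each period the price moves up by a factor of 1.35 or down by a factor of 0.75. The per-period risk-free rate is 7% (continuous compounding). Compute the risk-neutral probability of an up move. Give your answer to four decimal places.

Risk-neutral probability p = (e^0.07 − 0.75)/(1.35 − 0.75) = 0.3225/0.6000 = 0.5375

p = 0.5375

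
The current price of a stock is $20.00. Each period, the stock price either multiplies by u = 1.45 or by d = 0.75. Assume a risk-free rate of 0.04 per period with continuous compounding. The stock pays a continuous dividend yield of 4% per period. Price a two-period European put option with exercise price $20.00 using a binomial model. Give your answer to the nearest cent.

Per-period risk-free factor R = e^0.04 = 1.0408; dividend-adjusted growth = e^(0.04−0.04) = 1.0000.
Risk-neutral probability p = (1.0000 − 0.75)/(1.45 − 0.75) = 0.2500/0.7000 = 0.3571
Terminal stock prices: S_uu = 42.05, S_ud = 21.75, S_dd = 11.25
Terminal payoffs (K − S): max(-22.05, 0) = 0, max(-1.75, 0) = 0, max(8.75, 0) = 8.75
Node u (S = 29): V_u = e^(−0.04)·[0.3571·0.0000 + 0.6429·0.0000] = 0.0000
Node d (S = 15): V_d = e^(−0.04)·[0.3571·0.0000 + 0.6429·8.7500] = 5.4044
Node 0 (S = 20): V_0 = e^(−0.04)·[0.3571·0.0000 + 0.6429·5.4044] = 3.3381

$3.34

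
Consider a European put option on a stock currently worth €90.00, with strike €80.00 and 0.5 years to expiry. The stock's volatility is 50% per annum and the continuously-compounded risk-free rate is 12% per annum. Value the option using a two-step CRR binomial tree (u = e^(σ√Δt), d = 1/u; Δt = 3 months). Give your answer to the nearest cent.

CRR parameters: u = e^(σ√Δt) = e^(0.5·√0.25) = 1.2840, d = 1/u = 0.7788
Per-period rate: rΔt = 0.12·0.25 = 0.03, so R = e^0.03 = 1.0305
Risk-neutral probability p = (e^0.03 − 0.7788)/(1.2840 − 0.7788) = 0.2517/0.5052 = 0.4981
Terminal stock prices: S_uu = 148.4, S_ud = 90, S_dd = 54.59
Terminal payoffs (K − S): max(-68.38, 0) = 0, max(-10, 0) = 0, max(25.41, 0) = 25.41
Node u (S = 115.6): V_u = e^(−0.03)·[0.4981·0.0000 + 0.5019·0.0000] = 0.0000
Node d (S = 70.09): V_d = e^(−0.03)·[0.4981·0.0000 + 0.5019·25.4122] = 12.3774
Node 0 (S = 90): V_0 = e^(−0.03)·[0.4981·0.0000 + 0.5019·12.3774] = 6.0286

€6.03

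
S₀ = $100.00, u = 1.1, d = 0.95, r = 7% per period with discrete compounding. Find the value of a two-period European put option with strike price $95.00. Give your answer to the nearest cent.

$0.17

Risk-neutral probability p = (1 + 0.07 − 0.95)/(1.1 − 0.95) = 0.1200/0.1500 = 0.8000
Terminal stock prices: S_uu = 121, S_ud = 104.5, S_dd = 90.25
Terminal payoffs (K − S): max(-26, 0) = 0, max(-9.5, 0) = 0, max(4.75, 0) = 4.75
Node u (S = 110): V_u = 1/1.07·[0.8000·0.0000 + 0.2000·0.0000] = 0.0000
Node d (S = 95): V_d = 1/1.07·[0.8000·0.0000 + 0.2000·4.7500] = 0.8879
Node 0 (S = 100): V_0 = 1/1.07·[0.8000·0.0000 + 0.2000·0.8879] = 0.1660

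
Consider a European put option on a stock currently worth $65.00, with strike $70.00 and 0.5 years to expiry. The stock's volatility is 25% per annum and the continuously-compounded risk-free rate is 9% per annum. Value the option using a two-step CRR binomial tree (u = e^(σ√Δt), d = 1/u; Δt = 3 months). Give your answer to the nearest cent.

CRR parameters: u = e^(σ√Δt) = e^(0.25·√0.25) = 1.1331, d = 1/u = 0.8825
Per-period rate: rΔt = 0.09·0.25 = 0.0225, so R = e^0.0225 = 1.0228
Risk-neutral probability p = (e^0.0225 − 0.8825)/(1.1331 − 0.8825) = 0.1403/0.2507 = 0.5596
Terminal stock prices: S_uu = 83.46, S_ud = 65, S_dd = 50.62
Terminal payoffs (K − S): max(-13.46, 0) = 0, max(5, 0) = 5, max(19.38, 0) = 19.38
Node u (S = 73.65): V_u = e^(−0.0225)·[0.5596·0.0000 + 0.4404·5.0000] = 2.1531
Node d (S = 57.36): V_d = e^(−0.0225)·[0.5596·5.0000 + 0.4404·19.3779] = 11.0803
Node 0 (S = 65): V_0 = e^(−0.0225)·[0.5596·2.1531 + 0.4404·11.0803] = 5.9495

$5.95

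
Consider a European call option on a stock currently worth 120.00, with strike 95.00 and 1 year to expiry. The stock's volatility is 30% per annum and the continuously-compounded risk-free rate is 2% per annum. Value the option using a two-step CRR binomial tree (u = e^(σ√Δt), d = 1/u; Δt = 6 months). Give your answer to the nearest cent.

31.41

CRR parameters: u = e^(σ√Δt) = e^(0.3·√0.5) = 1.2363, d = 1/u = 0.8089
Per-period rate: rΔt = 0.02·0.5 = 0.01, so R = e^0.01 = 1.0101
Risk-neutral probability p = (e^0.01 − 0.8089)/(1.2363 − 0.8089) = 0.2012/0.4275 = 0.4707
Terminal stock prices: S_uu = 183.4, S_ud = 120, S_dd = 78.51
Terminal payoffs (S − K): max(88.42, 0) = 88.42, max(25, 0) = 25, max(-16.49, 0) = 0
Node u (S = 148.4): V_u = e^(−0.01)·[0.4707·88.4158 + 0.5293·25.0000] = 54.3026
Node d (S = 97.06): V_d = e^(−0.01)·[0.4707·25.0000 + 0.5293·0.0000] = 11.6498
Node 0 (S = 120): V_0 = e^(−0.01)·[0.4707·54.3026 + 0.5293·11.6498] = 31.4098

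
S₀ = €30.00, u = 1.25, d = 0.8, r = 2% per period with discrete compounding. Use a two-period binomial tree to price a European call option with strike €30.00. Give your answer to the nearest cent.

Risk-neutral probability p = (1 + 0.02 − 0.8)/(1.25 − 0.8) = 0.2200/0.4500 = 0.4889
Terminal stock prices: S_uu = 46.88, S_ud = 30, S_dd = 19.2
Terminal payoffs (S − K): max(16.88, 0) = 16.88, max(0, 0) = 0, max(-10.8, 0) = 0
Node u (S = 37.5): V_u = 1/1.02·[0.4889·16.8750 + 0.5111·0.0000] = 8.0882
Node d (S = 24): V_d = 1/1.02·[0.4889·0.0000 + 0.5111·0.0000] = 0.0000
Node 0 (S = 30): V_0 = 1/1.02·[0.4889·8.0882 + 0.5111·0.0000] = 3.8767

€3.88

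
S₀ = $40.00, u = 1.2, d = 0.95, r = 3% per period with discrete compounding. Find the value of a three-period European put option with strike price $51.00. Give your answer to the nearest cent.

Risk-neutral probability p = (1 + 0.03 − 0.95)/(1.2 − 0.95) = 0.0800/0.2500 = 0.3200
Terminal stock prices: S_uuu = 69.12, S_uud = 54.72, S_udd = 43.32, S_ddd = 34.29
Terminal payoffs (K − S): max(-18.12, 0) = 0, max(-3.72, 0) = 0, max(7.68, 0) = 7.68, max(16.71, 0) = 16.71
Node uu (S = 57.6): V_uu = 1/1.03·[0.3200·0.0000 + 0.6800·0.0000] = 0.0000
Node ud (S = 45.6): V_ud = 1/1.03·[0.3200·0.0000 + 0.6800·7.6800] = 5.0703
Node dd (S = 36.1): V_dd = 1/1.03·[0.3200·7.6800 + 0.6800·16.7050] = 13.4146
Node u (S = 48): V_u = 1/1.03·[0.3200·0.0000 + 0.6800·5.0703] = 3.3474
Node d (S = 38): V_d = 1/1.03·[0.3200·5.0703 + 0.6800·13.4146] = 10.4315
Node 0 (S = 40): V_0 = 1/1.03·[0.3200·3.3474 + 0.6800·10.4315] = 7.9267

$7.93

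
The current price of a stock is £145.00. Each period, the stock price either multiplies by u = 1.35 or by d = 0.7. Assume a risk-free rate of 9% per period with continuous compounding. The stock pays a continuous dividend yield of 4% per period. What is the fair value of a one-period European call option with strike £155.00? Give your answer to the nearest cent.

Per-period risk-free factor R = e^0.09 = 1.0942; dividend-adjusted growth = e^(0.09−0.04) = 1.0513.
Risk-neutral probability p = (1.0513 − 0.7)/(1.35 − 0.7) = 0.3513/0.6500 = 0.5404
Terminal stock prices: S_u = 195.8, S_d = 101.5
Terminal payoffs (S − K): max(40.75, 0) = 40.75, max(-53.5, 0) = 0
Node 0 (S = 145): V_0 = e^(−0.09)·[0.5404·40.7500 + 0.4596·0.0000] = 20.1266

£20.13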